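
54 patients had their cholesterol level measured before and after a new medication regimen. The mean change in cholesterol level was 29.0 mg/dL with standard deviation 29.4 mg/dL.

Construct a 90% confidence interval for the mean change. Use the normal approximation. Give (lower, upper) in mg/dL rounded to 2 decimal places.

This is a matched-pairs design, so SE = s_d/√n = 29.4/√54 = 4.0008.
Margin = 1.645 × 4.0008 = 6.5813; the interval is 29.0 ± 6.5813 = (22.42, 35.58).

(22.42, 35.58)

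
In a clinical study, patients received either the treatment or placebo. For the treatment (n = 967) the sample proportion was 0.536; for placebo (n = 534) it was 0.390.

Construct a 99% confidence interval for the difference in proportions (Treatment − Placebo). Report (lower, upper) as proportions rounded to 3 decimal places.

The two standard errors are √(0.5360×0.4640/967) = 0.01604 and √(0.3900×0.6100/534) = 0.02111.
Because the samples are independent, SE_diff = √(0.01604² + 0.02111²) = 0.02651.
Using z* = 2.576 for 99%, ME = 2.576 × 0.02651 = 0.06829.
p̂₁ − p̂₂ = 0.1460; interval 0.1460 ± 0.06829 gives (0.078, 0.214).

(0.078, 0.214)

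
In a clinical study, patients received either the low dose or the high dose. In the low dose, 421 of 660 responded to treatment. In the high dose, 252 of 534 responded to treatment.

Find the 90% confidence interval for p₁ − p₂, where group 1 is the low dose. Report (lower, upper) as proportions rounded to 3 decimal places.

First, p̂₁ = 421/660 = 0.6379; p̂₂ = 252/534 = 0.4719.
The two standard errors are √(0.6379×0.3621/660) = 0.01871 and √(0.4719×0.5281/534) = 0.02160.
Because the samples are independent, SE_diff = √(0.01871² + 0.02160²) = 0.02858.
Using z* = 1.645 for 90%, ME = 1.645 × 0.02858 = 0.04701.
p̂₁ − p̂₂ = 0.1660; interval 0.1660 ± 0.04701 gives (0.119, 0.213).

(0.119, 0.213)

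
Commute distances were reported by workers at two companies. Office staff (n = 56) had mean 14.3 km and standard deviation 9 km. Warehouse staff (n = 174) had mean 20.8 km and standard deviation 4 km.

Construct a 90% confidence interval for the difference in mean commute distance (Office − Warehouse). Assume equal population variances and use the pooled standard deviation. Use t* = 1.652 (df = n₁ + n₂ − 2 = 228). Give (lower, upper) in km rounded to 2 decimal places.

(-7.93, -5.07)

s_p = √[((n₁−1)s₁² + (n₂−1)s₂²)/(n₁+n₂−2)] = √[(55·9² + 173·4²)/228] = 5.6285.
SE = 5.6285·√(1/56 + 1/174) = 0.8647.
With t* = 1.652, margin = 1.652 × 0.8647 = 1.4285.
x̄₁ − x̄₂ = 14.3 − 20.8 = -6.5000; interval -6.5000 ± 1.4285 = (-7.93, -5.07).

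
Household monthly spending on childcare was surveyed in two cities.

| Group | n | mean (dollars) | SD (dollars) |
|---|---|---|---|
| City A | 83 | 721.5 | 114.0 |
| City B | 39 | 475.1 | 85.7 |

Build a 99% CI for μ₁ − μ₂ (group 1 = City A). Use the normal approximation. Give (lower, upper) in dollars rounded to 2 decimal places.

(198.56, 294.24)

Standard errors of each mean: 114.0/√83 = 12.5131 and 85.7/√39 = 13.7230.
SE(x̄₁ − x̄₂) = √(12.5131² + 13.7230²) = 18.5714 for independent samples with unequal variances.
With z* = 2.576, the margin is 2.576 × 18.5714 = 47.8399.
x̄₁ − x̄₂ = 721.5 − 475.1 = 246.4000; the interval is 246.4000 ± 47.8399 = (198.56, 294.24).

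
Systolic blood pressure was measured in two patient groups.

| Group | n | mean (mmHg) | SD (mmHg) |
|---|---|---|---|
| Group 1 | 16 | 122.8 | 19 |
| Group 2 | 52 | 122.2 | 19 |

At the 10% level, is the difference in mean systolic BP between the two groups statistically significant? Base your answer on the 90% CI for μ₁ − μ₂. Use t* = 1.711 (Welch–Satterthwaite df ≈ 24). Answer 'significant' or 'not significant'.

not significant

SE₁ = s₁/√n₁ = 19/√16 = 4.7500; SE₂ = 19/√52 = 2.6348.
Independent samples, unequal variances: SE_diff = √(SE₁² + SE₂²) = √(22.5625 + 6.94217104) = 5.4318.
t* = 1.711, so margin of error = 1.711 × 5.4318 = 9.2938.
Difference in means = 122.8 − 122.2 = 0.6000.
0.6000 ± 9.2938 → (-8.6938, 9.8938).
The interval (-8.6938, 9.8938) contains 0, so the difference is not significant.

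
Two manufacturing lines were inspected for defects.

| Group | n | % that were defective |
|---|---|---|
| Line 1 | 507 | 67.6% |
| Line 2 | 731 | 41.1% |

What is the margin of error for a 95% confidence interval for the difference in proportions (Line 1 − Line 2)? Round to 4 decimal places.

0.0541

The two standard errors are √(0.6760×0.3240/507) = 0.02078 and √(0.4110×0.5890/731) = 0.01820.
Because the samples are independent, SE_diff = √(0.02078² + 0.01820²) = 0.02762.
Using z* = 1.960 for 95%, ME = 1.960 × 0.02762 = 0.05414.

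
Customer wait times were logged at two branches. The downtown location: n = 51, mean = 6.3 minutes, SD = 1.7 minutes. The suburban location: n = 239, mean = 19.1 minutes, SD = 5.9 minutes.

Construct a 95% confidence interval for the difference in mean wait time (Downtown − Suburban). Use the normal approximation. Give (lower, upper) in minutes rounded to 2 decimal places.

(-13.68, -11.92)

Per-group SEs: s₁/√n₁ = 1.7/√51 = 0.2380, s₂/√n₂ = 5.9/√239 = 0.3816.
Unpooled SE of the difference: √(0.056644 + 0.14561856) = 0.4497.
Margin of error = z* · SE = 1.960 × 0.4497 = 0.8814.
x̄₁ − x̄₂ = 6.3 − 19.1 = -12.8000.
CI: -12.8000 ± 0.8814 = (-13.68, -11.92).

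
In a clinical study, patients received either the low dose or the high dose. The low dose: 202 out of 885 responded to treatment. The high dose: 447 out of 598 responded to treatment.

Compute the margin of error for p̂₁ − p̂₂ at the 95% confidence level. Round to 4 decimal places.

0.0445

Sample proportions: 202/885 = 0.2282, 447/598 = 0.7475.
Each SE is √(p̂(1−p̂)/n): √(0.2282·0.7718/885) = 0.01411 and √(0.7475·0.2525/598) = 0.01777.
SE(p̂₁ − p̂₂) = √(SE₁² + SE₂²) = √(0.0001990921 + 0.0003157729) = 0.02269, since the two samples are independent.
At 95% confidence z* = 1.960; margin = 1.960 × 0.02269 = 0.04447.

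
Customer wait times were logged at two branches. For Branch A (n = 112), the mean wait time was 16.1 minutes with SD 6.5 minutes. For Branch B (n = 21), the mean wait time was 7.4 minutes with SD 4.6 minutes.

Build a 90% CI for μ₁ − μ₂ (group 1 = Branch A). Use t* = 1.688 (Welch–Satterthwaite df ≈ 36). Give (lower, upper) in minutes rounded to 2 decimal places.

SE₁ = s₁/√n₁ = 6.5/√112 = 0.6142; SE₂ = 4.6/√21 = 1.0038.
Independent samples, unequal variances: SE_diff = √(SE₁² + SE₂²) = √(0.37724164 + 1.00761444) = 1.1768.
t* = 1.688, so margin of error = 1.688 × 1.1768 = 1.9864.
Difference in means = 16.1 − 7.4 = 8.7000.
8.7000 ± 1.9864 → (6.71, 10.69).

(6.71, 10.69)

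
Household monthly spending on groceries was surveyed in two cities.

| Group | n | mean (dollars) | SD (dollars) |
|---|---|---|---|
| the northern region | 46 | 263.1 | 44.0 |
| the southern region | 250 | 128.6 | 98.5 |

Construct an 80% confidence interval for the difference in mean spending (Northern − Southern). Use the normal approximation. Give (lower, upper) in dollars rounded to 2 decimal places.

(122.97, 146.03)

Standard errors of each mean: 44.0/√46 = 6.4874 and 98.5/√250 = 6.2297.
SE(x̄₁ − x̄₂) = √(6.4874² + 6.2297²) = 8.9942 for independent samples with unequal variances.
With z* = 1.282, the margin is 1.282 × 8.9942 = 11.5306.
x̄₁ − x̄₂ = 263.1 − 128.6 = 134.5000; the interval is 134.5000 ± 11.5306 = (122.97, 146.03).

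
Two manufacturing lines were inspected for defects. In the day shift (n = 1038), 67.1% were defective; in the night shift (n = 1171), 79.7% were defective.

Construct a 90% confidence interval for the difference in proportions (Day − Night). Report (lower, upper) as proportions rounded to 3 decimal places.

(-0.157, -0.095)

SE₁ = √(p̂₁(1−p̂₁)/n₁) = √(0.6710·0.3290/1038) = 0.01458; SE₂ = √(0.7970·0.2030/1171) = 0.01175.
Independent samples: SE of the difference = √(SE₁² + SE₂²) = √(0.0002125764 + 0.0001380625) = 0.01873.
z* for 90% confidence is 1.645, so the margin of error is 1.645 × 0.01873 = 0.03081.
Point estimate p̂₁ − p̂₂ = 0.6710 − 0.7970 = -0.1260.
-0.1260 ± 0.03081 → (-0.157, -0.095).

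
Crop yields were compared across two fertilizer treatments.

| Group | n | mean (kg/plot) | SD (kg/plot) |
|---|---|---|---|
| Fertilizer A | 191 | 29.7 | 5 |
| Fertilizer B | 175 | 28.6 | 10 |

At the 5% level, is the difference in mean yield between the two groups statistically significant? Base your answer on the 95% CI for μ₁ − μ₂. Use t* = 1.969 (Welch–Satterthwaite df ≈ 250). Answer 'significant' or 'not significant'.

not significant

Per-group SEs: s₁/√n₁ = 5/√191 = 0.3618, s₂/√n₂ = 10/√175 = 0.7559.
Unpooled SE of the difference: √(0.13089924 + 0.57138481) = 0.8380.
Margin of error = t* · SE = 1.969 × 0.8380 = 1.6500.
x̄₁ − x̄₂ = 29.7 − 28.6 = 1.1000.
CI: 1.1000 ± 1.6500 = (-0.5500, 2.7500).
The interval (-0.5500, 2.7500) contains 0, so the difference is not significant.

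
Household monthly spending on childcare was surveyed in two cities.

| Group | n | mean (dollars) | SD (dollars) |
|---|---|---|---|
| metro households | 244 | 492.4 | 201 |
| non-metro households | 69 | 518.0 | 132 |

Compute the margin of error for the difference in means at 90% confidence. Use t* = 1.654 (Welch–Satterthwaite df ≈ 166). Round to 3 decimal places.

Per-group SEs: s₁/√n₁ = 201/√244 = 12.8677, s₂/√n₂ = 132/√69 = 15.8909.
Unpooled SE of the difference: √(165.57770329 + 252.52070281) = 20.4475.
Margin of error = t* · SE = 1.654 × 20.4475 = 33.8202.

33.820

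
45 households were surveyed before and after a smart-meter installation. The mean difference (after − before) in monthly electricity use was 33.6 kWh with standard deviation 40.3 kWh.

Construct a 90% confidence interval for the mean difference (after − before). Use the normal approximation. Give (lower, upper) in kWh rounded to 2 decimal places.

Paired design: SE = s_d/√n = 40.3/√45 = 6.0076.
z* = 1.645; margin of error = 1.645 × 6.0076 = 9.8825.
33.6 ± 9.8825 → (23.72, 43.48).

(23.72, 43.48)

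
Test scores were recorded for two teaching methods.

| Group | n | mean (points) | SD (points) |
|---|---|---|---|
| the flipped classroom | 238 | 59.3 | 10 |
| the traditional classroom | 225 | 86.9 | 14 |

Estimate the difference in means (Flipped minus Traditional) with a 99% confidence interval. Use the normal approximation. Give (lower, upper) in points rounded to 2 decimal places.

SE₁ = s₁/√n₁ = 10/√238 = 0.6482; SE₂ = 14/√225 = 0.9333.
Independent samples, unequal variances: SE_diff = √(SE₁² + SE₂²) = √(0.42016324 + 0.87104889) = 1.1363.
z* = 2.576, so margin of error = 2.576 × 1.1363 = 2.9271.
Difference in means = 59.3 − 86.9 = -27.6000.
-27.6000 ± 2.9271 → (-30.53, -24.67).

(-30.53, -24.67)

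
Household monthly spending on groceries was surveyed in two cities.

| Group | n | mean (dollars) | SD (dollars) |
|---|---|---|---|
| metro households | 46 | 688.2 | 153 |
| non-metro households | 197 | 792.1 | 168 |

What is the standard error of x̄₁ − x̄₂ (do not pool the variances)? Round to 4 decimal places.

25.5374

Standard errors of each mean: 153/√46 = 22.5586 and 168/√197 = 11.9695.
SE(x̄₁ − x̄₂) = √(22.5586² + 11.9695²) = 25.5374 for independent samples with unequal variances.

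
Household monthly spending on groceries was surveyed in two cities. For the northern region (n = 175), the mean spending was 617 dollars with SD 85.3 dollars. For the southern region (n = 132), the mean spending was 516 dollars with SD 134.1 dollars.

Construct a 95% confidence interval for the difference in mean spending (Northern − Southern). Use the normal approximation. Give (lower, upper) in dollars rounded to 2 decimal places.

(74.86, 127.14)

SE₁ = s₁/√n₁ = 85.3/√175 = 6.4481; SE₂ = 134.1/√132 = 11.6719.
Independent samples, unequal variances: SE_diff = √(SE₁² + SE₂²) = √(41.57799361 + 136.23324961) = 13.3346.
z* = 1.960, so margin of error = 1.960 × 13.3346 = 26.1358.
Difference in means = 617 − 516 = 101.0000.
101.0000 ± 26.1358 → (74.86, 127.14).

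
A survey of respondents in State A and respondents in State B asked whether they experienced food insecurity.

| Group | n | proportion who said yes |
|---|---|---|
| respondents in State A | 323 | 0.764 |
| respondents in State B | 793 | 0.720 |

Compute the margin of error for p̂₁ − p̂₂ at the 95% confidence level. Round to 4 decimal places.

0.0559

SE₁ = √(p̂₁(1−p̂₁)/n₁) = √(0.7640·0.2360/323) = 0.02363; SE₂ = √(0.7200·0.2800/793) = 0.01594.
Independent samples: SE of the difference = √(SE₁² + SE₂²) = √(0.0005583769 + 0.0002540836) = 0.02850.
z* for 95% confidence is 1.960, so the margin of error is 1.960 × 0.02850 = 0.05586.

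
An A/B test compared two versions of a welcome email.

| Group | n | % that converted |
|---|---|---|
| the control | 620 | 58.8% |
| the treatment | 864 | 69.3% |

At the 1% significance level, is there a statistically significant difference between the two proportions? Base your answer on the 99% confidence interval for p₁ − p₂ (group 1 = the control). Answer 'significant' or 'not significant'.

significant

The two standard errors are √(0.5880×0.4120/620) = 0.01977 and √(0.6930×0.3070/864) = 0.01569.
Because the samples are independent, SE_diff = √(0.01977² + 0.01569²) = 0.02524.
Using z* = 2.576 for 99%, ME = 2.576 × 0.02524 = 0.06502.
p̂₁ − p̂₂ = -0.1050; interval -0.1050 ± 0.06502 gives (-0.17002, -0.03998).
The interval (-0.17002, -0.03998) does not contain 0, so the difference is significant.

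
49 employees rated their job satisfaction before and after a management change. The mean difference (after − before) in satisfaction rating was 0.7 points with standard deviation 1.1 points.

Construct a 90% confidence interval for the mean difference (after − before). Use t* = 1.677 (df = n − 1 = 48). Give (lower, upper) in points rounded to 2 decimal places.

This is a matched-pairs design, so SE = s_d/√n = 1.1/√49 = 0.1571.
Margin = 1.677 × 0.1571 = 0.2635; the interval is 0.7 ± 0.2635 = (0.44, 0.96).

(0.44, 0.96)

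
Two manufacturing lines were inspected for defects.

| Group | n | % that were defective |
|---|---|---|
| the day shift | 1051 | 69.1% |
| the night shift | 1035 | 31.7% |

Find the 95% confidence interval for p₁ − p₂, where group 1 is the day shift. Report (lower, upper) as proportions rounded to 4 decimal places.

(0.3342, 0.4138)

SE₁ = √(p̂₁(1−p̂₁)/n₁) = √(0.6910·0.3090/1051) = 0.01425; SE₂ = √(0.3170·0.6830/1035) = 0.01446.
Independent samples: SE of the difference = √(SE₁² + SE₂²) = √(0.0002030625 + 0.0002090916) = 0.02030.
z* for 95% confidence is 1.960, so the margin of error is 1.960 × 0.02030 = 0.03979.
Point estimate p̂₁ − p̂₂ = 0.6910 − 0.3170 = 0.3740.
0.3740 ± 0.03979 → (0.3342, 0.4138).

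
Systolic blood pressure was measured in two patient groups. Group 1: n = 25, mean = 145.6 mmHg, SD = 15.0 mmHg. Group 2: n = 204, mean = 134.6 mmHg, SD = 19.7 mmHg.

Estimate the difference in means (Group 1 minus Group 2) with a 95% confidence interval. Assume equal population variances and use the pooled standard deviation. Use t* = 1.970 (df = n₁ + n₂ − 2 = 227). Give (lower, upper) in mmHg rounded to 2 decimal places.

s_p = √[((n₁−1)s₁² + (n₂−1)s₂²)/(n₁+n₂−2)] = √[(24·15.0² + 203·19.7²)/227] = 19.2574.
SE = 19.2574·√(1/25 + 1/204) = 4.0807.
With t* = 1.970, margin = 1.970 × 4.0807 = 8.0390.
x̄₁ − x̄₂ = 145.6 − 134.6 = 11.0000; interval 11.0000 ± 8.0390 = (2.96, 19.04).

(2.96, 19.04)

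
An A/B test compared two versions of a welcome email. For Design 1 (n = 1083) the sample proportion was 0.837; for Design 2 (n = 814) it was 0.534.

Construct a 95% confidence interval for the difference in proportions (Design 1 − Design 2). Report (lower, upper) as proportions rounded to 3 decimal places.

The two standard errors are √(0.8370×0.1630/1083) = 0.01122 and √(0.5340×0.4660/814) = 0.01748.
Because the samples are independent, SE_diff = √(0.01122² + 0.01748²) = 0.02077.
Using z* = 1.960 for 95%, ME = 1.960 × 0.02077 = 0.04071.
p̂₁ − p̂₂ = 0.3030; interval 0.3030 ± 0.04071 gives (0.262, 0.344).

(0.262, 0.344)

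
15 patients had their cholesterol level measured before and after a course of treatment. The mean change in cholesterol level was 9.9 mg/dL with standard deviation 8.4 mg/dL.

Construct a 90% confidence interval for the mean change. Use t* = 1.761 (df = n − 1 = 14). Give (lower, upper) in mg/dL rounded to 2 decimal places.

Paired design: SE = s_d/√n = 8.4/√15 = 2.1689.
t* = 1.761; margin of error = 1.761 × 2.1689 = 3.8194.
9.9 ± 3.8194 → (6.08, 13.72).

(6.08, 13.72)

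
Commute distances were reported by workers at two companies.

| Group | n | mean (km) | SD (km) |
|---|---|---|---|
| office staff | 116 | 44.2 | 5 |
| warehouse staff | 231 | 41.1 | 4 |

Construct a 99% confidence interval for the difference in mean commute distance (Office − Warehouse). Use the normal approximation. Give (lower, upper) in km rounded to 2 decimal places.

SE₁ = s₁/√n₁ = 5/√116 = 0.4642; SE₂ = 4/√231 = 0.2632.
Independent samples, unequal variances: SE_diff = √(SE₁² + SE₂²) = √(0.21548164 + 0.06927424) = 0.5336.
z* = 2.576, so margin of error = 2.576 × 0.5336 = 1.3746.
Difference in means = 44.2 − 41.1 = 3.1000.
3.1000 ± 1.3746 → (1.73, 4.47).

(1.73, 4.47)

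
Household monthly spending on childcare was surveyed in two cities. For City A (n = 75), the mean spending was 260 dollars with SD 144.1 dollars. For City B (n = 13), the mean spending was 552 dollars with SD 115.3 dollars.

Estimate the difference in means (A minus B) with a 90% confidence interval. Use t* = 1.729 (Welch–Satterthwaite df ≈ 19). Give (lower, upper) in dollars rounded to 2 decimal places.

(-354.33, -229.67)

Standard errors of each mean: 144.1/√75 = 16.6392 and 115.3/√13 = 31.9785.
SE(x̄₁ − x̄₂) = √(16.6392² + 31.9785²) = 36.0484 for independent samples with unequal variances.
With t* = 1.729, the margin is 1.729 × 36.0484 = 62.3277.
x̄₁ − x̄₂ = 260 − 552 = -292.0000; the interval is -292.0000 ± 62.3277 = (-354.33, -229.67).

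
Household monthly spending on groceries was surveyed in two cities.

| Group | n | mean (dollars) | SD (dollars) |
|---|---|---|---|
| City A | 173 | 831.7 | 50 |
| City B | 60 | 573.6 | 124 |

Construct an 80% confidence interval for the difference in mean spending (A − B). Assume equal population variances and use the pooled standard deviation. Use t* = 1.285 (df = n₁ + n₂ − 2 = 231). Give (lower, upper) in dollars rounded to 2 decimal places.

(243.45, 272.75)

s_p = √[((n₁−1)s₁² + (n₂−1)s₂²)/(n₁+n₂−2)] = √[(172·50² + 59·124²)/231] = 76.0833.
SE = 76.0833·√(1/173 + 1/60) = 11.3990.
With t* = 1.285, margin = 1.285 × 11.3990 = 14.6477.
x̄₁ − x̄₂ = 831.7 − 573.6 = 258.1000; interval 258.1000 ± 14.6477 = (243.45, 272.75).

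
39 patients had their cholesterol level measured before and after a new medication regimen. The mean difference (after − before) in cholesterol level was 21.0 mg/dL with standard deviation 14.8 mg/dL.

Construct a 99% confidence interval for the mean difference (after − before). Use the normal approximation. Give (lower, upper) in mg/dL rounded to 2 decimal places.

Paired design: SE = s_d/√n = 14.8/√39 = 2.3699.
z* = 2.576; margin of error = 2.576 × 2.3699 = 6.1049.
21.0 ± 6.1049 → (14.90, 27.10).

(14.90, 27.10)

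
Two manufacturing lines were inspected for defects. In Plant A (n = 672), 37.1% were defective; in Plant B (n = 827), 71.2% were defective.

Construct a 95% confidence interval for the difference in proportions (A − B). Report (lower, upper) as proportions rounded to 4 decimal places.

Each SE is √(p̂(1−p̂)/n): √(0.3710·0.6290/672) = 0.01863 and √(0.7120·0.2880/827) = 0.01575.
SE(p̂₁ − p̂₂) = √(SE₁² + SE₂²) = √(0.0003470769 + 0.0002480625) = 0.02440, since the two samples are independent.
At 95% confidence z* = 1.960; margin = 1.960 × 0.02440 = 0.04782.
The difference is 0.3710 − 0.7120 = -0.3410, so the interval is -0.3410 ± 0.04782 = (-0.3888, -0.2932).

(-0.3888, -0.2932)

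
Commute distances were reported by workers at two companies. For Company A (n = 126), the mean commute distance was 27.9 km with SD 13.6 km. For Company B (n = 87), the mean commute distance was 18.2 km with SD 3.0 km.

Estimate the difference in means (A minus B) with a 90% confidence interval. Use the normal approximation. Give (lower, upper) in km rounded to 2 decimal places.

Standard errors of each mean: 13.6/√126 = 1.2116 and 3.0/√87 = 0.3216.
SE(x̄₁ − x̄₂) = √(1.2116² + 0.3216²) = 1.2536 for independent samples with unequal variances.
With z* = 1.645, the margin is 1.645 × 1.2536 = 2.0622.
x̄₁ − x̄₂ = 27.9 − 18.2 = 9.7000; the interval is 9.7000 ± 2.0622 = (7.64, 11.76).

(7.64, 11.76)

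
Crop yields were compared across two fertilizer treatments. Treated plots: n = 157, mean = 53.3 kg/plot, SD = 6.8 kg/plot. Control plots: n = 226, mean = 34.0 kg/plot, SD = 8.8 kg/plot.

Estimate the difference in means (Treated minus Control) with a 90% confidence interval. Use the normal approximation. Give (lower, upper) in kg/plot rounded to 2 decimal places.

(17.99, 20.61)

SE₁ = s₁/√n₁ = 6.8/√157 = 0.5427; SE₂ = 8.8/√226 = 0.5854.
Independent samples, unequal variances: SE_diff = √(SE₁² + SE₂²) = √(0.29452329 + 0.34269316) = 0.7983.
z* = 1.645, so margin of error = 1.645 × 0.7983 = 1.3132.
Difference in means = 53.3 − 34.0 = 19.3000.
19.3000 ± 1.3132 → (17.99, 20.61).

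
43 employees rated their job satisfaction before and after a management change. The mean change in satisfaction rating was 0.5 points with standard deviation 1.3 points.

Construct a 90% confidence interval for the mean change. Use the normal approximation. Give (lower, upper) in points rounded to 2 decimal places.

This is a matched-pairs design, so SE = s_d/√n = 1.3/√43 = 0.1982.
Margin = 1.645 × 0.1982 = 0.3260; the interval is 0.5 ± 0.3260 = (0.17, 0.83).

(0.17, 0.83)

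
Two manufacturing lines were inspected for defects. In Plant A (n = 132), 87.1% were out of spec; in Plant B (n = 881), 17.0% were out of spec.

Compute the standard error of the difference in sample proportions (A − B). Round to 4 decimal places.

The two standard errors are √(0.8710×0.1290/132) = 0.02918 and √(0.1700×0.8300/881) = 0.01266.
Because the samples are independent, SE_diff = √(0.02918² + 0.01266²) = 0.03181.

0.0318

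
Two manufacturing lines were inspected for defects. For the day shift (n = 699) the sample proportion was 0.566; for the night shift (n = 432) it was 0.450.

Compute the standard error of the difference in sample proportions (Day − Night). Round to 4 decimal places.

Each SE is √(p̂(1−p̂)/n): √(0.5660·0.4340/699) = 0.01875 and √(0.4500·0.5500/432) = 0.02394.
SE(p̂₁ − p̂₂) = √(SE₁² + SE₂²) = √(0.0003515625 + 0.0005731236) = 0.03041, since the two samples are independent.

0.0304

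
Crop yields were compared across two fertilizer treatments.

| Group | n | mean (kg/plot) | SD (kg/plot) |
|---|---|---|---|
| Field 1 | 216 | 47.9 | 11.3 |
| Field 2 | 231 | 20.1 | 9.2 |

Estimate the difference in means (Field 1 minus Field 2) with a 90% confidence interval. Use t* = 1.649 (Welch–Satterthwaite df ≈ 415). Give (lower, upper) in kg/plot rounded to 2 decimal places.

(26.19, 29.41)

Standard errors of each mean: 11.3/√216 = 0.7689 and 9.2/√231 = 0.6053.
SE(x̄₁ − x̄₂) = √(0.7689² + 0.6053²) = 0.9786 for independent samples with unequal variances.
With t* = 1.649, the margin is 1.649 × 0.9786 = 1.6137.
x̄₁ − x̄₂ = 47.9 − 20.1 = 27.8000; the interval is 27.8000 ± 1.6137 = (26.19, 29.41).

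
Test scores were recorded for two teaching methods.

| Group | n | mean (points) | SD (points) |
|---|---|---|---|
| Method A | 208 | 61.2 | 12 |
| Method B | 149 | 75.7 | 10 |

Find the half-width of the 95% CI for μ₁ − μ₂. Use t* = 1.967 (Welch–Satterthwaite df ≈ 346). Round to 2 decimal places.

2.30

SE₁ = s₁/√n₁ = 12/√208 = 0.8321; SE₂ = 10/√149 = 0.8192.
Independent samples, unequal variances: SE_diff = √(SE₁² + SE₂²) = √(0.69239041 + 0.67108864) = 1.1677.
t* = 1.967, so margin of error = 1.967 × 1.1677 = 2.2969.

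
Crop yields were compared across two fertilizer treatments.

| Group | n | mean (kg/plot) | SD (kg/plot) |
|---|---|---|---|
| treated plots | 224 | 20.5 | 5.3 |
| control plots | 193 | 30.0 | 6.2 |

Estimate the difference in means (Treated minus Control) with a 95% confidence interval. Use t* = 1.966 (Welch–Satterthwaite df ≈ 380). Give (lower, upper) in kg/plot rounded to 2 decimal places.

SE₁ = s₁/√n₁ = 5.3/√224 = 0.3541; SE₂ = 6.2/√193 = 0.4463.
Independent samples, unequal variances: SE_diff = √(SE₁² + SE₂²) = √(0.12538681 + 0.19918369) = 0.5697.
t* = 1.966, so margin of error = 1.966 × 0.5697 = 1.1200.
Difference in means = 20.5 − 30.0 = -9.5000.
-9.5000 ± 1.1200 → (-10.62, -8.38).

(-10.62, -8.38)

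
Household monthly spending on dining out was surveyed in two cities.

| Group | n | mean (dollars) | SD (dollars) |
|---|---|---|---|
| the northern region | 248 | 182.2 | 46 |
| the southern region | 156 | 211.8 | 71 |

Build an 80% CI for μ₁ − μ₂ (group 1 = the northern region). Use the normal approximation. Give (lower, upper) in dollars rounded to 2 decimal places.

(-37.79, -21.41)

SE₁ = s₁/√n₁ = 46/√248 = 2.9210; SE₂ = 71/√156 = 5.6845.
Independent samples, unequal variances: SE_diff = √(SE₁² + SE₂²) = √(8.532241 + 32.31354025) = 6.3911.
z* = 1.282, so margin of error = 1.282 × 6.3911 = 8.1934.
Difference in means = 182.2 − 211.8 = -29.6000.
-29.6000 ± 8.1934 → (-37.79, -21.41).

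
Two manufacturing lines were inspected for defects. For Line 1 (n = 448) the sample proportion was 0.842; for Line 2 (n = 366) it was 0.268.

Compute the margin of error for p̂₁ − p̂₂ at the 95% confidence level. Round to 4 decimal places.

0.0566

Each SE is √(p̂(1−p̂)/n): √(0.8420·0.1580/448) = 0.01723 and √(0.2680·0.7320/366) = 0.02315.
SE(p̂₁ − p̂₂) = √(SE₁² + SE₂²) = √(0.0002968729 + 0.0005359225) = 0.02886, since the two samples are independent.
At 95% confidence z* = 1.960; margin = 1.960 × 0.02886 = 0.05657.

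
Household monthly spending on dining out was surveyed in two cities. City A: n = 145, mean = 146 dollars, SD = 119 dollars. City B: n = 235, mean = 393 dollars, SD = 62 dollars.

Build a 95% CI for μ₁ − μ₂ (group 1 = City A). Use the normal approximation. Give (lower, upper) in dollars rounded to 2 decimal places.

Per-group SEs: s₁/√n₁ = 119/√145 = 9.8824, s₂/√n₂ = 62/√235 = 4.0444.
Unpooled SE of the difference: √(97.66182976 + 16.35717136) = 10.6780.
Margin of error = z* · SE = 1.960 × 10.6780 = 20.9289.
x̄₁ − x̄₂ = 146 − 393 = -247.0000.
CI: -247.0000 ± 20.9289 = (-267.93, -226.07).

(-267.93, -226.07)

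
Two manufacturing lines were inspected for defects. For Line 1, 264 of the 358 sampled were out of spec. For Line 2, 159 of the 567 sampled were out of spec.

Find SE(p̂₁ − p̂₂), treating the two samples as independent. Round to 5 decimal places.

0.02995

p̂₁ = 264/358 = 0.7374 and p̂₂ = 159/567 = 0.2804.
SE₁ = √(p̂₁(1−p̂₁)/n₁) = √(0.7374·0.2626/358) = 0.02326; SE₂ = √(0.2804·0.7196/567) = 0.01886.
Independent samples: SE of the difference = √(SE₁² + SE₂²) = √(0.0005410276 + 0.0003556996) = 0.02995.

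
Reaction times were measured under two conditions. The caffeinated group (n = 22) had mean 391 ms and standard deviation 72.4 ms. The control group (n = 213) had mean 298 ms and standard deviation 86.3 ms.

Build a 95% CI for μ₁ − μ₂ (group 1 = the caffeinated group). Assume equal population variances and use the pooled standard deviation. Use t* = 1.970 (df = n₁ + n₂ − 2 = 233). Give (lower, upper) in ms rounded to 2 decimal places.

(55.44, 130.56)

Pooled variance s_p² = [21·72.4² + 212·86.3²] / (22+213−2) = 7248.8723, so s_p = 85.1403.
SE_diff = s_p·√(1/n₁ + 1/n₂) = 85.1403·√(1/22 + 1/213) = 19.0664.
t* = 1.970; margin = 1.970 × 19.0664 = 37.5608.
Difference = 391 − 298 = 93.0000.
93.0000 ± 37.5608 → (55.44, 130.56).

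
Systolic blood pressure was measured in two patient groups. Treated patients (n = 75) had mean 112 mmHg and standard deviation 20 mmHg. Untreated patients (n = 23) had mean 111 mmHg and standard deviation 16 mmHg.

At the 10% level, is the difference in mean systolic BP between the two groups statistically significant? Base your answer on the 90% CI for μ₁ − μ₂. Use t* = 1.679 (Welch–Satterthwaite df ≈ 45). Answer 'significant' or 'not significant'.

not significant

Per-group SEs: s₁/√n₁ = 20/√75 = 2.3094, s₂/√n₂ = 16/√23 = 3.3362.
Unpooled SE of the difference: √(5.33332836 + 11.13023044) = 4.0575.
Margin of error = t* · SE = 1.679 × 4.0575 = 6.8125.
x̄₁ − x̄₂ = 112 − 111 = 1.0000.
CI: 1.0000 ± 6.8125 = (-5.8125, 7.8125).
The interval (-5.8125, 7.8125) contains 0, so the difference is not significant.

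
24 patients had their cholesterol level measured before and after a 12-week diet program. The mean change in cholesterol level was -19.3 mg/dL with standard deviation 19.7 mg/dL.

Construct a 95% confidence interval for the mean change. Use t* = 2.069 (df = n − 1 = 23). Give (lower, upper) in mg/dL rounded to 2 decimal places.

Paired design: SE = s_d/√n = 19.7/√24 = 4.0212.
t* = 2.069; margin of error = 2.069 × 4.0212 = 8.3199.
-19.3 ± 8.3199 → (-27.62, -10.98).

(-27.62, -10.98)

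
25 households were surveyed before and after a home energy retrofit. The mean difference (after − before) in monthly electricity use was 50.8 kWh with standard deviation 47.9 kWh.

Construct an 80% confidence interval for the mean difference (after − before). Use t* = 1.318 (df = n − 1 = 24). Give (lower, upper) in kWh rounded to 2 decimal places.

Paired design: SE = s_d/√n = 47.9/√25 = 9.5800.
t* = 1.318; margin of error = 1.318 × 9.5800 = 12.6264.
50.8 ± 12.6264 → (38.17, 63.43).

(38.17, 63.43)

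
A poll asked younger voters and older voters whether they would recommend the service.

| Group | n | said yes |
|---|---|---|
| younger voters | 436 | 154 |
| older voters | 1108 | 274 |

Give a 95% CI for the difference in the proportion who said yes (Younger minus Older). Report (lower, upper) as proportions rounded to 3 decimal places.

p̂₁ = 154/436 = 0.3532 and p̂₂ = 274/1108 = 0.2473.
SE₁ = √(p̂₁(1−p̂₁)/n₁) = √(0.3532·0.6468/436) = 0.02289; SE₂ = √(0.2473·0.7527/1108) = 0.01296.
Independent samples: SE of the difference = √(SE₁² + SE₂²) = √(0.0005239521 + 0.0001679616) = 0.02630.
z* for 95% confidence is 1.960, so the margin of error is 1.960 × 0.02630 = 0.05155.
Point estimate p̂₁ − p̂₂ = 0.3532 − 0.2473 = 0.1059.
0.1059 ± 0.05155 → (0.054, 0.157).

(0.054, 0.157)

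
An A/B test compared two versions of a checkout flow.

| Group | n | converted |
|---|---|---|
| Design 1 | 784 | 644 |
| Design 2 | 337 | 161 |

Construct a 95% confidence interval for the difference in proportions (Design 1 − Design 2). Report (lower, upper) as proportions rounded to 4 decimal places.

(0.2840, 0.4034)

p̂₁ = 644/784 = 0.8214 and p̂₂ = 161/337 = 0.4777.
SE₁ = √(p̂₁(1−p̂₁)/n₁) = √(0.8214·0.1786/784) = 0.01368; SE₂ = √(0.4777·0.5223/337) = 0.02721.
Independent samples: SE of the difference = √(SE₁² + SE₂²) = √(0.0001871424 + 0.0007403841) = 0.03046.
z* for 95% confidence is 1.960, so the margin of error is 1.960 × 0.03046 = 0.05970.
Point estimate p̂₁ − p̂₂ = 0.8214 − 0.4777 = 0.3437.
0.3437 ± 0.05970 → (0.2840, 0.4034).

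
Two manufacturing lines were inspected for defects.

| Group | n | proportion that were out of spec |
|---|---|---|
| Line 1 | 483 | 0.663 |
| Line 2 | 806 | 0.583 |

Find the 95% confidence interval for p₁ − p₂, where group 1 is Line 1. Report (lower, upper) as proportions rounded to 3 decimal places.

(0.026, 0.134)

Each SE is √(p̂(1−p̂)/n): √(0.6630·0.3370/483) = 0.02151 and √(0.5830·0.4170/806) = 0.01737.
SE(p̂₁ − p̂₂) = √(SE₁² + SE₂²) = √(0.0004626801 + 0.0003017169) = 0.02765, since the two samples are independent.
At 95% confidence z* = 1.960; margin = 1.960 × 0.02765 = 0.05419.
The difference is 0.6630 − 0.5830 = 0.0800, so the interval is 0.0800 ± 0.05419 = (0.026, 0.134).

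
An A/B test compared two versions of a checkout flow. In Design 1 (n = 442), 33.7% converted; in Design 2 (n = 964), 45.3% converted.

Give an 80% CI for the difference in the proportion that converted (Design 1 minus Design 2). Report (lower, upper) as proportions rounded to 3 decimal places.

SE₁ = √(p̂₁(1−p̂₁)/n₁) = √(0.3370·0.6630/442) = 0.02248; SE₂ = √(0.4530·0.5470/964) = 0.01603.
Independent samples: SE of the difference = √(SE₁² + SE₂²) = √(0.0005053504 + 0.0002569609) = 0.02761.
z* for 80% confidence is 1.282, so the margin of error is 1.282 × 0.02761 = 0.03540.
Point estimate p̂₁ − p̂₂ = 0.3370 − 0.4530 = -0.1160.
-0.1160 ± 0.03540 → (-0.151, -0.081).

(-0.151, -0.081)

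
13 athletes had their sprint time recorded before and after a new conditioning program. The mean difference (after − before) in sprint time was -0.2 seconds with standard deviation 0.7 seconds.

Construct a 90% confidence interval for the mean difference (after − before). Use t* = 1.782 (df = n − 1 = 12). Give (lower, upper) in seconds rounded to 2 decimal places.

(-0.55, 0.15)

This is a matched-pairs design, so SE = s_d/√n = 0.7/√13 = 0.1941.
Margin = 1.782 × 0.1941 = 0.3459; the interval is -0.2 ± 0.3459 = (-0.55, 0.15).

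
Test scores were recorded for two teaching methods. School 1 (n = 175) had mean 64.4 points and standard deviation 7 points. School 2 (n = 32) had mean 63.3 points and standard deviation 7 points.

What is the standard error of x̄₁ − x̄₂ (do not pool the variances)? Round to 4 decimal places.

1.3458

Standard errors of each mean: 7/√175 = 0.5292 and 7/√32 = 1.2374.
SE(x̄₁ − x̄₂) = √(0.5292² + 1.2374²) = 1.3458 for independent samples with unequal variances.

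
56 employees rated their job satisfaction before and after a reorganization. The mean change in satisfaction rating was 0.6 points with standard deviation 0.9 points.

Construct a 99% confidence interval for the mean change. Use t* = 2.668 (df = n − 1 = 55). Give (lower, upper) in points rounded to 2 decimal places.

(0.28, 0.92)

This is a matched-pairs design, so SE = s_d/√n = 0.9/√56 = 0.1203.
Margin = 2.668 × 0.1203 = 0.3210; the interval is 0.6 ± 0.3210 = (0.28, 0.92).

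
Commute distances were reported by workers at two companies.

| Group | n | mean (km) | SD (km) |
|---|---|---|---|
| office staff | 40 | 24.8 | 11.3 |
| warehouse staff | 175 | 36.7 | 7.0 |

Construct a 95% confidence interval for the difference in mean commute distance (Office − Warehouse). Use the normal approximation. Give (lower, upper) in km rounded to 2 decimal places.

Standard errors of each mean: 11.3/√40 = 1.7867 and 7.0/√175 = 0.5292.
SE(x̄₁ − x̄₂) = √(1.7867² + 0.5292²) = 1.8634 for independent samples with unequal variances.
With z* = 1.960, the margin is 1.960 × 1.8634 = 3.6523.
x̄₁ − x̄₂ = 24.8 − 36.7 = -11.9000; the interval is -11.9000 ± 3.6523 = (-15.55, -8.25).

(-15.55, -8.25)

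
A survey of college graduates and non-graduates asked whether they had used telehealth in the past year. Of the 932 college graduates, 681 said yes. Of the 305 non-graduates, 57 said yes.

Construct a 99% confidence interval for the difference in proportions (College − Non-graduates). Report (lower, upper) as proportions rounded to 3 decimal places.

(0.475, 0.612)

p̂₁ = 681/932 = 0.7307 and p̂₂ = 57/305 = 0.1869.
SE₁ = √(p̂₁(1−p̂₁)/n₁) = √(0.7307·0.2693/932) = 0.01453; SE₂ = √(0.1869·0.8131/305) = 0.02232.
Independent samples: SE of the difference = √(SE₁² + SE₂²) = √(0.0002111209 + 0.0004981824) = 0.02663.
z* for 99% confidence is 2.576, so the margin of error is 2.576 × 0.02663 = 0.06860.
Point estimate p̂₁ − p̂₂ = 0.7307 − 0.1869 = 0.5438.
0.5438 ± 0.06860 → (0.475, 0.612).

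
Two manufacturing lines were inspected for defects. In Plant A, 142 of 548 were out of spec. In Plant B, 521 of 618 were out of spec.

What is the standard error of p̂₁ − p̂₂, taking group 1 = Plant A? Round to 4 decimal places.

0.0238

Sample proportions: 142/548 = 0.2591, 521/618 = 0.8430.
Each SE is √(p̂(1−p̂)/n): √(0.2591·0.7409/548) = 0.01872 and √(0.8430·0.1570/618) = 0.01463.
SE(p̂₁ − p̂₂) = √(SE₁² + SE₂²) = √(0.0003504384 + 0.0002140369) = 0.02376, since the two samples are independent.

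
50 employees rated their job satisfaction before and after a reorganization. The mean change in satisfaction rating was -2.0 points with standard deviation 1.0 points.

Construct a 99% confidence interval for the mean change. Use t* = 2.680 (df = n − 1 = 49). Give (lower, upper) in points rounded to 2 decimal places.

Paired design: SE = s_d/√n = 1.0/√50 = 0.1414.
t* = 2.680; margin of error = 2.680 × 0.1414 = 0.3790.
-2.0 ± 0.3790 → (-2.38, -1.62).

(-2.38, -1.62)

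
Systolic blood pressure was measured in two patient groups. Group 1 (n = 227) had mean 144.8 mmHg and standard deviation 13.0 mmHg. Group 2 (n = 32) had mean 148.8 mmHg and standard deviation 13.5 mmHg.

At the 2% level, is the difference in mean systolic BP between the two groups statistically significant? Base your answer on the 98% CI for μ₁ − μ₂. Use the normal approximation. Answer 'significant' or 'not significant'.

not significant

Standard errors of each mean: 13.0/√227 = 0.8628 and 13.5/√32 = 2.3865.
SE(x̄₁ − x̄₂) = √(0.8628² + 2.3865²) = 2.5377 for independent samples with unequal variances.
With z* = 2.326, the margin is 2.326 × 2.5377 = 5.9027.
x̄₁ − x̄₂ = 144.8 − 148.8 = -4.0000; the interval is -4.0000 ± 5.9027 = (-9.9027, 1.9027).
The interval (-9.9027, 1.9027) contains 0, so the difference is not significant.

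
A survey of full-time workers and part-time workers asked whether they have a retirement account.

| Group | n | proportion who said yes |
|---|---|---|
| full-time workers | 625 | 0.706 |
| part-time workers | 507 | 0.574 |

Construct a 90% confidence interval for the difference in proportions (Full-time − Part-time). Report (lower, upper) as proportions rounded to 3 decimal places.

Each SE is √(p̂(1−p̂)/n): √(0.7060·0.2940/625) = 0.01822 and √(0.5740·0.4260/507) = 0.02196.
SE(p̂₁ − p̂₂) = √(SE₁² + SE₂²) = √(0.0003319684 + 0.0004822416) = 0.02853, since the two samples are independent.
At 90% confidence z* = 1.645; margin = 1.645 × 0.02853 = 0.04693.
The difference is 0.7060 − 0.5740 = 0.1320, so the interval is 0.1320 ± 0.04693 = (0.085, 0.179).

(0.085, 0.179)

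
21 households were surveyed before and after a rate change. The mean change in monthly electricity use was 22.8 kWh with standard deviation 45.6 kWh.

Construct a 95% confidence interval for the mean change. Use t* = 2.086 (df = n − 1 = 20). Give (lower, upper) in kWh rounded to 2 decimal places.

(2.04, 43.56)

Paired design: SE = s_d/√n = 45.6/√21 = 9.9507.
t* = 2.086; margin of error = 2.086 × 9.9507 = 20.7572.
22.8 ± 20.7572 → (2.04, 43.56).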